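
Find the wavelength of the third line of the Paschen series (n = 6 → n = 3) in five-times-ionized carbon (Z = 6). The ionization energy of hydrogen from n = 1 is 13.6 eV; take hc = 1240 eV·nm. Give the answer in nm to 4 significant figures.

30.39 nm

The Paschen series terminates on n_f = 3; the third line has n_i = 3+3 = 6.
ΔE = 489.6 × (1/3² − 1/6²) = 40.80 eV.
λ = 1240 / 40.80 = 30.39 nm.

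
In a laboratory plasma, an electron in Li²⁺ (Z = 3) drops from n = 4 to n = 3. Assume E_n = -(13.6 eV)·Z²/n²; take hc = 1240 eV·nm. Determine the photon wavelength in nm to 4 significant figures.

For Z = 3 the level energies scale as Z², so the effective Rydberg energy is 13.6 × 9 = 122.4 eV.
ΔE = 122.4 × (1/3² − 1/4²) = 122.4 × 0.04861 = 5.950 eV.
λ = hc/ΔE = 1240 / 5.950 = 208.4 nm.

208.4 nm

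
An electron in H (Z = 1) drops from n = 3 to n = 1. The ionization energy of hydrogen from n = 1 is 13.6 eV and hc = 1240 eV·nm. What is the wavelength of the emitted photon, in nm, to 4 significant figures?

ΔE = 13.60 × (1/1² − 1/3²) = 13.60 × 0.8889 = 12.09 eV.
λ = hc/ΔE = 1240 / 12.09 = 102.6 nm.

102.6 nm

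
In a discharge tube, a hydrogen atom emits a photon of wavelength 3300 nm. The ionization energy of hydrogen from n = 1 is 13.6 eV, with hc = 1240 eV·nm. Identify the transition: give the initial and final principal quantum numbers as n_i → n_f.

n_i = 9, n_f = 5

The photon energy is ΔE = hc/λ = 1240 / 3300 = 0.3758 eV.
With Z = 1, ΔE = 13.60 × (1/n_f² − 1/n_i²), so 1/n_f² − 1/n_i² = 0.02763.
Trying n_f = 5 gives 1/n_i² = 0.01237, i.e. n_i ≈ 9; this pair matches.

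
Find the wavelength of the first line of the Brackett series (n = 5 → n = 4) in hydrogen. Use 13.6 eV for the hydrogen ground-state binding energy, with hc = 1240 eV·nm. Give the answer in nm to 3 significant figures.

4050 nm

The Brackett series terminates on n_f = 4; the first line has n_i = 4+1 = 5.
ΔE = 13.60 × (1/4² − 1/5²) = 0.3060 eV.
λ = 1240 / 0.3060 = 4050 nm.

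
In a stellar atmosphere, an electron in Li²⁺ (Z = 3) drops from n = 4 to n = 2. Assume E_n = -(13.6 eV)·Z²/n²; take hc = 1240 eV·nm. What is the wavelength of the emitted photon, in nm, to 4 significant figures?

54.03 nm

For Z = 3 the level energies scale as Z², so the effective Rydberg energy is 13.6 × 9 = 122.4 eV.
ΔE = 122.4 × (1/2² − 1/4²) = 122.4 × 0.1875 = 22.95 eV.
λ = hc/ΔE = 1240 / 22.95 = 54.03 nm.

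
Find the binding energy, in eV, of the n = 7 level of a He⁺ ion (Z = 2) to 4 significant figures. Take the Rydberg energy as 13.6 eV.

E_n = −13.6 Z²/n² = −54.40/n² eV for Z = 2.
E_7 = −54.40/49 = −1.110 eV, so ionization (to E = 0) requires 1.110 eV.

1.110 eV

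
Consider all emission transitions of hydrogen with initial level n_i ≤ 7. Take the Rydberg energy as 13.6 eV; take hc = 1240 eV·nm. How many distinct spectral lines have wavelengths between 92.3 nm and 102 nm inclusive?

4

Enumerate all n_i → n_f pairs with 1 ≤ n_f < n_i ≤ 7 and compute λ = 1240 / [13.6·1·(1/n_f² − 1/n_i²)].
Lines falling in [92.3, 102] nm: 7→1 (93.08 nm), 6→1 (93.78 nm), 5→1 (94.98 nm), 4→1 (97.25 nm).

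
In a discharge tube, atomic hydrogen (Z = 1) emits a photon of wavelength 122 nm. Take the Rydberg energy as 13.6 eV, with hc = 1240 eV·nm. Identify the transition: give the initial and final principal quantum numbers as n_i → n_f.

n_i = 2, n_f = 1

The photon energy is ΔE = hc/λ = 1240 / 122 = 10.16 eV.
With Z = 1, ΔE = 13.60 × (1/n_f² − 1/n_i²), so 1/n_f² − 1/n_i² = 0.7473.
Trying n_f = 1 gives 1/n_i² = 0.2527, i.e. n_i ≈ 2; this pair matches.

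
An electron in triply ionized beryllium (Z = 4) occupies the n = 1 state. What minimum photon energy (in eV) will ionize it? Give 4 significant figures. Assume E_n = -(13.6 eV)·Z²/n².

217.6 eV

E_n = −13.6 Z²/n² = −217.6/n² eV for Z = 4.
E_1 = −217.6/1 = −217.6 eV, so ionization (to E = 0) requires 217.6 eV.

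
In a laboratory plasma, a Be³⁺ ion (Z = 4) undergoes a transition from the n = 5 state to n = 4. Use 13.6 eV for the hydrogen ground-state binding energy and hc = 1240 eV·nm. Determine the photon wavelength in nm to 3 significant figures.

For Z = 4 the level energies scale as Z², so the effective Rydberg energy is 13.6 × 16 = 217.6 eV.
ΔE = 217.6 × (1/4² − 1/5²) = 217.6 × 0.02250 = 4.896 eV.
λ = hc/ΔE = 1240 / 4.896 = 253 nm.

253 nm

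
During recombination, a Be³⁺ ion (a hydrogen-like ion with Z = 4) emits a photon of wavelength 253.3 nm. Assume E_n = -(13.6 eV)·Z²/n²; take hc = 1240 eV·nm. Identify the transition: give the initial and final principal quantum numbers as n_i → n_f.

The photon energy is ΔE = hc/λ = 1240 / 253.3 = 4.895 eV.
With Z = 4, ΔE = 217.6 × (1/n_f² − 1/n_i²), so 1/n_f² − 1/n_i² = 0.02250.
Trying n_f = 4 gives 1/n_i² = 0.04000, i.e. n_i ≈ 5; this pair matches.

n_i = 5, n_f = 4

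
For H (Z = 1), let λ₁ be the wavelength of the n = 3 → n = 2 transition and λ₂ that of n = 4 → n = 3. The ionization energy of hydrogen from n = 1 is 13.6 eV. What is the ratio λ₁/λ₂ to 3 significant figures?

λ ∝ 1/ΔE ∝ 1/(1/n_f² − 1/n_i²), and the Z² and hc factors cancel in the ratio.
λ₁/λ₂ = (1/3² − 1/4²)/(1/2² − 1/3²) = 0.04861/0.1389 = 0.350.

0.350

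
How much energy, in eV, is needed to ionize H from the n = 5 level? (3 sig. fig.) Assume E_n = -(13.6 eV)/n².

0.544 eV

E_5 = −13.60/25 = −0.544 eV, so ionization (to E = 0) requires 0.544 eV.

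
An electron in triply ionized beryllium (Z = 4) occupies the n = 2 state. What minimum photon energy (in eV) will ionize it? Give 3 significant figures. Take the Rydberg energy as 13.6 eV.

E_n = −13.6 Z²/n² = −217.6/n² eV for Z = 4.
E_2 = −217.6/4 = −54.4 eV, so ionization (to E = 0) requires 54.4 eV.

54.4 eV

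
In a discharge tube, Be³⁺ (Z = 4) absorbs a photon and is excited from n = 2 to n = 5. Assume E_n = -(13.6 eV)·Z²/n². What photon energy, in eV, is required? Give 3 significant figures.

The Bohr energies scale as Z², so for Z = 4: E_n = −217.6/n² eV.
E_5 = −217.6/25 = −8.704 eV and E_2 = −217.6/4 = −54.40 eV.
The photon energy is |E_5 − E_2| = 45.7 eV.

45.7 eV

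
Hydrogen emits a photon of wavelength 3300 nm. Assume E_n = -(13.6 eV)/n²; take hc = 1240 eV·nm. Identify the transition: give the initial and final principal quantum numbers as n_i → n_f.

n_i = 9, n_f = 5

The photon energy is ΔE = hc/λ = 1240 / 3300 = 0.3758 eV.
With Z = 1, ΔE = 13.60 × (1/n_f² − 1/n_i²), so 1/n_f² − 1/n_i² = 0.02763.
Trying n_f = 5 gives 1/n_i² = 0.01237, i.e. n_i ≈ 9; this pair matches.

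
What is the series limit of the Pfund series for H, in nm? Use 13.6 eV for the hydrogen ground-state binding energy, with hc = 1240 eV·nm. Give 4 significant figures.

2279 nm

The Pfund series has lower level n_f = 5; the series limit corresponds to n_i → ∞.
ΔE_max = 13.6 × 1 / 5² = 0.5440 eV.
λ_min = 1240 / 0.5440 = 2279 nm.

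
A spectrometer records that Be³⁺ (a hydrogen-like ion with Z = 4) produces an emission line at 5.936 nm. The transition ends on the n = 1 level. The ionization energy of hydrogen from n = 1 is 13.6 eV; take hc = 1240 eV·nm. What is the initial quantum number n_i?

n_i = 5

The photon energy is ΔE = hc/λ = 1240 / 5.936 = 208.9 eV.
With Z = 4, ΔE = 217.6 × (1/n_f² − 1/n_i²), so 1/n_f² − 1/n_i² = 0.9600.
With n_f = 1: 1/n_i² = 1/1 − 0.9600 = 0.04001, so n_i ≈ 5.00.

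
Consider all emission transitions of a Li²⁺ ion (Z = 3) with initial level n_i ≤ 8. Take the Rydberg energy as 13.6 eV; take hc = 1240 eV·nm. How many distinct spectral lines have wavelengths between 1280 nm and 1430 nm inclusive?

Enumerate all n_i → n_f pairs with 1 ≤ n_f < n_i ≤ 8 and compute λ = 1240 / [13.6·9·(1/n_f² − 1/n_i²)].
Lines falling in [1280, 1430] nm: 7→6 (1375 nm).

1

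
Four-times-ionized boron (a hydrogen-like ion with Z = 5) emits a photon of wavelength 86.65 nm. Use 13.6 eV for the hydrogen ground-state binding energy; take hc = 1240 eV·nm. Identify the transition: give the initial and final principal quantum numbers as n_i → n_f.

The photon energy is ΔE = hc/λ = 1240 / 86.65 = 14.31 eV.
With Z = 5, ΔE = 340.0 × (1/n_f² − 1/n_i²), so 1/n_f² − 1/n_i² = 0.04209.
Trying n_f = 4 gives 1/n_i² = 0.02041, i.e. n_i ≈ 7; this pair matches.

n_i = 7, n_f = 4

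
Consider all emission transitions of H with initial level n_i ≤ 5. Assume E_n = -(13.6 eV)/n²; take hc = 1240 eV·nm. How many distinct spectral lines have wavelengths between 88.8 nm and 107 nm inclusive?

Enumerate all n_i → n_f pairs with 1 ≤ n_f < n_i ≤ 5 and compute λ = 1240 / [13.6·1·(1/n_f² − 1/n_i²)].
Lines falling in [88.8, 107] nm: 5→1 (94.98 nm), 4→1 (97.25 nm), 3→1 (102.6 nm).

3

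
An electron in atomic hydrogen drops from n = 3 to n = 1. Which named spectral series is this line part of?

Lyman

The series is set by the lower level: n_f = 1 is the Lyman series.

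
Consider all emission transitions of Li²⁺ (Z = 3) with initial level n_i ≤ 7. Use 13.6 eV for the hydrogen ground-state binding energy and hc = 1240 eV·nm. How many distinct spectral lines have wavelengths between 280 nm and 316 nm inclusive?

Enumerate all n_i → n_f pairs with 1 ≤ n_f < n_i ≤ 7 and compute λ = 1240 / [13.6·9·(1/n_f² − 1/n_i²)].
Lines falling in [280, 316] nm: 6→4 (291.8 nm).

1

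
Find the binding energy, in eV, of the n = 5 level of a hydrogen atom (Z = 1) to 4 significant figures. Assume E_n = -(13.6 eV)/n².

E_5 = −13.60/25 = −0.5440 eV, so ionization (to E = 0) requires 0.5440 eV.

0.5440 eV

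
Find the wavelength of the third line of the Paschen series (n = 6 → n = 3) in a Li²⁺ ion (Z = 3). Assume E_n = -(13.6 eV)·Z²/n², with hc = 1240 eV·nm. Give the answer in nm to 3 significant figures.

The Paschen series terminates on n_f = 3; the third line has n_i = 3+3 = 6.
ΔE = 122.4 × (1/3² − 1/6²) = 10.20 eV.
λ = 1240 / 10.20 = 122 nm.

122 nm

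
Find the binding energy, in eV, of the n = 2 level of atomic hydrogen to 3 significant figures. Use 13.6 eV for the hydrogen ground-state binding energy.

3.40 eV

E_2 = −13.60/4 = −3.40 eV, so ionization (to E = 0) requires 3.40 eV.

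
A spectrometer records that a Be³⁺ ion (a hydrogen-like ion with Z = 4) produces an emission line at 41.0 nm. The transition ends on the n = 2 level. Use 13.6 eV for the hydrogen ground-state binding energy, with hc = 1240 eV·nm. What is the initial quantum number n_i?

The photon energy is ΔE = hc/λ = 1240 / 41.0 = 30.24 eV.
With Z = 4, ΔE = 217.6 × (1/n_f² − 1/n_i²), so 1/n_f² − 1/n_i² = 0.1390.
With n_f = 2: 1/n_i² = 1/4 − 0.1390 = 0.1110, so n_i ≈ 3.00.

n_i = 3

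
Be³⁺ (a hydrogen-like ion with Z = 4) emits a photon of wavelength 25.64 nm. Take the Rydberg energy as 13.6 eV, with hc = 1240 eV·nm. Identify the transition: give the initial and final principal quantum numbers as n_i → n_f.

The photon energy is ΔE = hc/λ = 1240 / 25.64 = 48.36 eV.
With Z = 4, ΔE = 217.6 × (1/n_f² − 1/n_i²), so 1/n_f² − 1/n_i² = 0.2223.
Trying n_f = 2 gives 1/n_i² = 0.02775, i.e. n_i ≈ 6; this pair matches.

n_i = 6, n_f = 2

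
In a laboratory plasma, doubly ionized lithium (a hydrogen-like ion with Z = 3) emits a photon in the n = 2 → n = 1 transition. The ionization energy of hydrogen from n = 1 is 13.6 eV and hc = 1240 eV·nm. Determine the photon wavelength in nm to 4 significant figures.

13.51 nm

For Z = 3 the level energies scale as Z², so the effective Rydberg energy is 13.6 × 9 = 122.4 eV.
ΔE = 122.4 × (1/1² − 1/2²) = 122.4 × 0.7500 = 91.80 eV.
λ = hc/ΔE = 1240 / 91.80 = 13.51 nm.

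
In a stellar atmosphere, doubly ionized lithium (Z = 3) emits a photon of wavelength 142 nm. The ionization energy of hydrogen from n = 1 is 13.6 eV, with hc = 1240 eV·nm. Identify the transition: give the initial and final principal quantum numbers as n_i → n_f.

The photon energy is ΔE = hc/λ = 1240 / 142 = 8.732 eV.
With Z = 3, ΔE = 122.4 × (1/n_f² − 1/n_i²), so 1/n_f² − 1/n_i² = 0.07134.
Trying n_f = 3 gives 1/n_i² = 0.03977, i.e. n_i ≈ 5; this pair matches.

n_i = 5, n_f = 3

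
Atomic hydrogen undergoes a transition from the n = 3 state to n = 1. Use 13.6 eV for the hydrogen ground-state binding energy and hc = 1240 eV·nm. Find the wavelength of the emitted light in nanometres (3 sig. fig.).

ΔE = 13.60 × (1/1² − 1/3²) = 13.60 × 0.8889 = 12.09 eV.
λ = hc/ΔE = 1240 / 12.09 = 103 nm.
This line belongs to the Lyman series.

103 nm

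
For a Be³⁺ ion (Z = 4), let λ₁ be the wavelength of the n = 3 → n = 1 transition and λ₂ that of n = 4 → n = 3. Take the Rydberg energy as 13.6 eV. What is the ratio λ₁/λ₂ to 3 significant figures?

0.0547

λ ∝ 1/ΔE ∝ 1/(1/n_f² − 1/n_i²), and the Z² and hc factors cancel in the ratio.
λ₁/λ₂ = (1/3² − 1/4²)/(1/1² − 1/3²) = 0.04861/0.8889 = 0.0547.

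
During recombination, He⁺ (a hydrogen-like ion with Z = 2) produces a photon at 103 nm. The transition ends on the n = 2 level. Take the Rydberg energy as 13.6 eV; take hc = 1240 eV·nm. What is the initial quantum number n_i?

The photon energy is ΔE = hc/λ = 1240 / 103 = 12.04 eV.
With Z = 2, ΔE = 54.40 × (1/n_f² − 1/n_i²), so 1/n_f² − 1/n_i² = 0.2213.
With n_f = 2: 1/n_i² = 1/4 − 0.2213 = 0.02870, so n_i ≈ 5.90.

n_i = 6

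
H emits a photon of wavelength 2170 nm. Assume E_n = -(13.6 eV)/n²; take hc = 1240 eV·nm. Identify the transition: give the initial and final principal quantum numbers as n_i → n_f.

The photon energy is ΔE = hc/λ = 1240 / 2170 = 0.5714 eV.
With Z = 1, ΔE = 13.60 × (1/n_f² − 1/n_i²), so 1/n_f² − 1/n_i² = 0.04202.
Trying n_f = 4 gives 1/n_i² = 0.02048, i.e. n_i ≈ 7; this pair matches.

n_i = 7, n_f = 4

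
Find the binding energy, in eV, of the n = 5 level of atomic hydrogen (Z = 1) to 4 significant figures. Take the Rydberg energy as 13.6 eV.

0.5440 eV

E_5 = −13.60/25 = −0.5440 eV, so ionization (to E = 0) requires 0.5440 eV.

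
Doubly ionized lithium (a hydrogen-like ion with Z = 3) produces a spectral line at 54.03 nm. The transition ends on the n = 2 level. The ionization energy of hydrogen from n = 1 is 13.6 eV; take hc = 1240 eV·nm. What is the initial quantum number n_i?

The photon energy is ΔE = hc/λ = 1240 / 54.03 = 22.95 eV.
With Z = 3, ΔE = 122.4 × (1/n_f² − 1/n_i²), so 1/n_f² − 1/n_i² = 0.1875.
With n_f = 2: 1/n_i² = 1/4 − 0.1875 = 0.06250, so n_i ≈ 4.00.

n_i = 4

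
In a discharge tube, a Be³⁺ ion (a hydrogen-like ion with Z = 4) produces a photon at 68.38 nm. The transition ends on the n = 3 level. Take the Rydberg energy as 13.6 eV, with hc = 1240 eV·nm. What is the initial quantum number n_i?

The photon energy is ΔE = hc/λ = 1240 / 68.38 = 18.13 eV.
With Z = 4, ΔE = 217.6 × (1/n_f² − 1/n_i²), so 1/n_f² − 1/n_i² = 0.08334.
With n_f = 3: 1/n_i² = 1/9 − 0.08334 = 0.02777, so n_i ≈ 6.00.

n_i = 6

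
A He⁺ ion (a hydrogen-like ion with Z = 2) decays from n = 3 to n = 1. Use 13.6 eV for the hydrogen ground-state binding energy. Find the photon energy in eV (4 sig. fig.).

The Bohr energies scale as Z², so for Z = 2: E_n = −54.40/n² eV.
E_3 = −54.40/9 = −6.044 eV and E_1 = −54.40/1 = −54.40 eV.
The photon energy is |E_3 − E_1| = 48.36 eV.

48.36 eV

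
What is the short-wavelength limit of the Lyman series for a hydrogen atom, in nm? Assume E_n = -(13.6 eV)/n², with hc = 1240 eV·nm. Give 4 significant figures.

The Lyman series has lower level n_f = 1; the series limit corresponds to n_i → ∞.
ΔE_max = 13.6 × 1 / 1² = 13.60 eV.
λ_min = 1240 / 13.60 = 91.18 nm.

91.18 nm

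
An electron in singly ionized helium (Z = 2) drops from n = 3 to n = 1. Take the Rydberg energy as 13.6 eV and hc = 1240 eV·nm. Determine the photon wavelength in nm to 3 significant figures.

For Z = 2 the level energies scale as Z², so the effective Rydberg energy is 13.6 × 4 = 54.40 eV.
ΔE = 54.40 × (1/1² − 1/3²) = 54.40 × 0.8889 = 48.36 eV.
λ = hc/ΔE = 1240 / 48.36 = 25.6 nm.

25.6 nm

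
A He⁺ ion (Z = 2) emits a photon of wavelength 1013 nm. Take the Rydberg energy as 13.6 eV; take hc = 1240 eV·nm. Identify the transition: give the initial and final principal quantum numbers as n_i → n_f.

n_i = 5, n_f = 4

The photon energy is ΔE = hc/λ = 1240 / 1013 = 1.224 eV.
With Z = 2, ΔE = 54.40 × (1/n_f² − 1/n_i²), so 1/n_f² − 1/n_i² = 0.02250.
Trying n_f = 4 gives 1/n_i² = 0.04000, i.e. n_i ≈ 5; this pair matches.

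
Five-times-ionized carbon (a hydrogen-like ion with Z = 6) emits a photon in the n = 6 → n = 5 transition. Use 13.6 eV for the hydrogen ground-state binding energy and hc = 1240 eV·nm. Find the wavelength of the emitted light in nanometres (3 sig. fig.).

207 nm

For Z = 6 the level energies scale as Z², so the effective Rydberg energy is 13.6 × 36 = 489.6 eV.
ΔE = 489.6 × (1/5² − 1/6²) = 489.6 × 0.01222 = 5.984 eV.
λ = hc/ΔE = 1240 / 5.984 = 207 nm.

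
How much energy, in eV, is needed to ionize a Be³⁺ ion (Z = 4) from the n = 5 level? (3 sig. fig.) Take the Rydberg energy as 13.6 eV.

E_n = −13.6 Z²/n² = −217.6/n² eV for Z = 4.
E_5 = −217.6/25 = −8.70 eV, so ionization (to E = 0) requires 8.70 eV.

8.70 eV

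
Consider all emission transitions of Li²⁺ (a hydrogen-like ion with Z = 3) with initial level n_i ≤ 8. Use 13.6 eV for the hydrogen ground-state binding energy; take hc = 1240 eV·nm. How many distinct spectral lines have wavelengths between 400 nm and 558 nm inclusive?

3

Enumerate all n_i → n_f pairs with 1 ≤ n_f < n_i ≤ 8 and compute λ = 1240 / [13.6·9·(1/n_f² − 1/n_i²)].
Lines falling in [400, 558] nm: 8→5 (415.6 nm), 5→4 (450.3 nm), 7→5 (517.1 nm).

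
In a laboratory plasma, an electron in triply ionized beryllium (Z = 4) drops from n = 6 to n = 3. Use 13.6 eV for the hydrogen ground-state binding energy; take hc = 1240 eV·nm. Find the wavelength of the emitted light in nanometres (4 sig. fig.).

For Z = 4 the level energies scale as Z², so the effective Rydberg energy is 13.6 × 16 = 217.6 eV.
ΔE = 217.6 × (1/3² − 1/6²) = 217.6 × 0.08333 = 18.13 eV.
λ = hc/ΔE = 1240 / 18.13 = 68.38 nm.

68.38 nm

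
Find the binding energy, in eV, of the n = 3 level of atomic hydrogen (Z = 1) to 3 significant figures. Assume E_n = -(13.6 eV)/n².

E_3 = −13.60/9 = −1.51 eV, so ionization (to E = 0) requires 1.51 eV.

1.51 eV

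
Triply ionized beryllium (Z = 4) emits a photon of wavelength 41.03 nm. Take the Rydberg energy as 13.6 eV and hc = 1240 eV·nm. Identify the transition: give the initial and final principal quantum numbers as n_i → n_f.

The photon energy is ΔE = hc/λ = 1240 / 41.03 = 30.22 eV.
With Z = 4, ΔE = 217.6 × (1/n_f² − 1/n_i²), so 1/n_f² − 1/n_i² = 0.1389.
Trying n_f = 2 gives 1/n_i² = 0.1111, i.e. n_i ≈ 3; this pair matches.

n_i = 3, n_f = 2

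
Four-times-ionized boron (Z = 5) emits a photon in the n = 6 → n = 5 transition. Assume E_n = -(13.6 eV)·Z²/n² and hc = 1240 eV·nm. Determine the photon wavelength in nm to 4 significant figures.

For Z = 5 the level energies scale as Z², so the effective Rydberg energy is 13.6 × 25 = 340.0 eV.
ΔE = 340.0 × (1/5² − 1/6²) = 340.0 × 0.01222 = 4.156 eV.
λ = hc/ΔE = 1240 / 4.156 = 298.4 nm.

298.4 nm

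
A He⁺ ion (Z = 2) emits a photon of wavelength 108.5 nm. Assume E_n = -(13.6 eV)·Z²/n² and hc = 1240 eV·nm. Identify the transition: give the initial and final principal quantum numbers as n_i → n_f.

The photon energy is ΔE = hc/λ = 1240 / 108.5 = 11.43 eV.
With Z = 2, ΔE = 54.40 × (1/n_f² − 1/n_i²), so 1/n_f² − 1/n_i² = 0.2101.
Trying n_f = 2 gives 1/n_i² = 0.03992, i.e. n_i ≈ 5; this pair matches.

n_i = 5, n_f = 2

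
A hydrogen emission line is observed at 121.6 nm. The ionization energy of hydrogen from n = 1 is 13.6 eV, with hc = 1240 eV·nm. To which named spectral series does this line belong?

ΔE = 1240/121.6 = 10.20 eV.
This matches 13.6 × (1/1² − 1/2²), so n_f = 1: the Lyman series.

Lyman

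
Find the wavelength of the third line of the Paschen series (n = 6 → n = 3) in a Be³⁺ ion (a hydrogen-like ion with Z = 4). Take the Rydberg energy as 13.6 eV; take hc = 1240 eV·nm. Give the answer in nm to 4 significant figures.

68.38 nm

The Paschen series terminates on n_f = 3; the third line has n_i = 3+3 = 6.
ΔE = 217.6 × (1/3² − 1/6²) = 18.13 eV.
λ = 1240 / 18.13 = 68.38 nm.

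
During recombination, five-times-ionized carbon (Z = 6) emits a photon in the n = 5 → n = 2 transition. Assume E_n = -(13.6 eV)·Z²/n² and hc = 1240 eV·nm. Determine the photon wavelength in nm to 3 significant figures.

12.1 nm

For Z = 6 the level energies scale as Z², so the effective Rydberg energy is 13.6 × 36 = 489.6 eV.
ΔE = 489.6 × (1/2² − 1/5²) = 489.6 × 0.2100 = 102.8 eV.
λ = hc/ΔE = 1240 / 102.8 = 12.1 nm.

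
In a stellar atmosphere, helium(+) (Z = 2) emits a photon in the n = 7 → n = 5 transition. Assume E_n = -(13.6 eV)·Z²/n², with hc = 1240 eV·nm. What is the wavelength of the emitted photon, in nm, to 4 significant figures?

For Z = 2 the level energies scale as Z², so the effective Rydberg energy is 13.6 × 4 = 54.40 eV.
ΔE = 54.40 × (1/5² − 1/7²) = 54.40 × 0.01959 = 1.066 eV.
λ = hc/ΔE = 1240 / 1.066 = 1163 nm.

1163 nm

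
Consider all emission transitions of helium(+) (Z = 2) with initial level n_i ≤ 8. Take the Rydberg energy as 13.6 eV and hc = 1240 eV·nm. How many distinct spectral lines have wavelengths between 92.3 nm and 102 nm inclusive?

Enumerate all n_i → n_f pairs with 1 ≤ n_f < n_i ≤ 8 and compute λ = 1240 / [13.6·4·(1/n_f² − 1/n_i²)].
Lines falling in [92.3, 102] nm: 8→2 (97.25 nm), 7→2 (99.28 nm).

2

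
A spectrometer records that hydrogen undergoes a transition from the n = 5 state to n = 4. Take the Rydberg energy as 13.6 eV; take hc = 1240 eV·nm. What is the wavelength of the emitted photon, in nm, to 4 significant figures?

ΔE = 13.60 × (1/4² − 1/5²) = 13.60 × 0.02250 = 0.3060 eV.
λ = hc/ΔE = 1240 / 0.3060 = 4052 nm.
This line belongs to the Brackett series.

4052 nm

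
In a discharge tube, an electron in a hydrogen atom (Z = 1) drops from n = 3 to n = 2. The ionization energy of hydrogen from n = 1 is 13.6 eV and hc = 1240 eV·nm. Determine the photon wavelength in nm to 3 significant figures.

ΔE = 13.60 × (1/2² − 1/3²) = 13.60 × 0.1389 = 1.889 eV.
λ = hc/ΔE = 1240 / 1.889 = 656 nm.
This line belongs to the Balmer series.

656 nm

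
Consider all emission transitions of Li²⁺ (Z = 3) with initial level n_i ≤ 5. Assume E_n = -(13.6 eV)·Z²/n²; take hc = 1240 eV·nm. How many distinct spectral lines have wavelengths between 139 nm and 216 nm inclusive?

Enumerate all n_i → n_f pairs with 1 ≤ n_f < n_i ≤ 5 and compute λ = 1240 / [13.6·9·(1/n_f² − 1/n_i²)].
Lines falling in [139, 216] nm: 5→3 (142.5 nm), 4→3 (208.4 nm).

2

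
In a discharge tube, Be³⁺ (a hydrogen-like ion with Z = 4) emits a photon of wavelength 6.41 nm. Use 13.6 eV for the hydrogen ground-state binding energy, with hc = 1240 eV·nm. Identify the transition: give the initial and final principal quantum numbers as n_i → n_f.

n_i = 3, n_f = 1

The photon energy is ΔE = hc/λ = 1240 / 6.41 = 193.4 eV.
With Z = 4, ΔE = 217.6 × (1/n_f² − 1/n_i²), so 1/n_f² − 1/n_i² = 0.8890.
Trying n_f = 1 gives 1/n_i² = 0.1110, i.e. n_i ≈ 3; this pair matches.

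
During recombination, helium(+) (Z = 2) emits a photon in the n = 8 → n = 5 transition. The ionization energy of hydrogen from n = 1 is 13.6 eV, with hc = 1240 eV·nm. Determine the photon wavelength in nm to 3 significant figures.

935 nm

For Z = 2 the level energies scale as Z², so the effective Rydberg energy is 13.6 × 4 = 54.40 eV.
ΔE = 54.40 × (1/5² − 1/8²) = 54.40 × 0.02438 = 1.326 eV.
λ = hc/ΔE = 1240 / 1.326 = 935 nm.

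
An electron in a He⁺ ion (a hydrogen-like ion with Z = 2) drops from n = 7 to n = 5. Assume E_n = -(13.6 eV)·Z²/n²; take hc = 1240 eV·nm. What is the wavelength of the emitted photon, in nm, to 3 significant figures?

1160 nm

For Z = 2 the level energies scale as Z², so the effective Rydberg energy is 13.6 × 4 = 54.40 eV.
ΔE = 54.40 × (1/5² − 1/7²) = 54.40 × 0.01959 = 1.066 eV.
λ = hc/ΔE = 1240 / 1.066 = 1160 nm.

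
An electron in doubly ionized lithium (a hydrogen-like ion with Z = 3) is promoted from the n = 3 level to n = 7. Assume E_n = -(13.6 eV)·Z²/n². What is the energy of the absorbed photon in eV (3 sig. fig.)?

11.1 eV

The Bohr energies scale as Z², so for Z = 3: E_n = −122.4/n² eV.
E_7 = −122.4/49 = −2.498 eV and E_3 = −122.4/9 = −13.60 eV.
The photon energy is |E_7 − E_3| = 11.1 eV.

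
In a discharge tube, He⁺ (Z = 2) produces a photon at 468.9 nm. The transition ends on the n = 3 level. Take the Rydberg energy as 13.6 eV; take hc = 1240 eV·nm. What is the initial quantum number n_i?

n_i = 4

The photon energy is ΔE = hc/λ = 1240 / 468.9 = 2.644 eV.
With Z = 2, ΔE = 54.40 × (1/n_f² − 1/n_i²), so 1/n_f² − 1/n_i² = 0.04861.
With n_f = 3: 1/n_i² = 1/9 − 0.04861 = 0.06250, so n_i ≈ 4.00.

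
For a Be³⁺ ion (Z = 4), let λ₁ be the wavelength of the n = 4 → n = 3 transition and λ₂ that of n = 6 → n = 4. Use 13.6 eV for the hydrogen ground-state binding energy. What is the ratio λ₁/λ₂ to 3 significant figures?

0.714

λ ∝ 1/ΔE ∝ 1/(1/n_f² − 1/n_i²), and the Z² and hc factors cancel in the ratio.
λ₁/λ₂ = (1/4² − 1/6²)/(1/3² − 1/4²) = 0.03472/0.04861 = 0.714.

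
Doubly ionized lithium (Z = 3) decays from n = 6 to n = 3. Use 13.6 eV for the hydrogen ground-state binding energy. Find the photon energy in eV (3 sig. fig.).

The Bohr energies scale as Z², so for Z = 3: E_n = −122.4/n² eV.
E_6 = −122.4/36 = −3.400 eV and E_3 = −122.4/9 = −13.60 eV.
The photon energy is |E_6 − E_3| = 10.2 eV.

10.2 eV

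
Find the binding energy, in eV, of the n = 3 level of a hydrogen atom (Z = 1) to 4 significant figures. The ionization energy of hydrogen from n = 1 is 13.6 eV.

E_3 = −13.60/9 = −1.511 eV, so ionization (to E = 0) requires 1.511 eV.

1.511 eV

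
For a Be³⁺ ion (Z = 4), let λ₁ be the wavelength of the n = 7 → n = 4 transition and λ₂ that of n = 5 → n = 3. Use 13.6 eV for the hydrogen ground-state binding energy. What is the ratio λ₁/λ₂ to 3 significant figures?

λ ∝ 1/ΔE ∝ 1/(1/n_f² − 1/n_i²), and the Z² and hc factors cancel in the ratio.
λ₁/λ₂ = (1/3² − 1/5²)/(1/4² − 1/7²) = 0.07111/0.04209 = 1.69.

1.69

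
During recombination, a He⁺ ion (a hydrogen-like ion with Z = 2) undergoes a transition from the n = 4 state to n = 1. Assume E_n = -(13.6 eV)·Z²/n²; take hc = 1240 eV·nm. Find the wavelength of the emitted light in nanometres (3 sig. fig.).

For Z = 2 the level energies scale as Z², so the effective Rydberg energy is 13.6 × 4 = 54.40 eV.
ΔE = 54.40 × (1/1² − 1/4²) = 54.40 × 0.9375 = 51.00 eV.
λ = hc/ΔE = 1240 / 51.00 = 24.3 nm.

24.3 nm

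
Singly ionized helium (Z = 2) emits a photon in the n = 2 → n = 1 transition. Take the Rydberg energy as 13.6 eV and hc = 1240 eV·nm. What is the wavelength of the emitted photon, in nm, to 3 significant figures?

30.4 nm

For Z = 2 the level energies scale as Z², so the effective Rydberg energy is 13.6 × 4 = 54.40 eV.
ΔE = 54.40 × (1/1² − 1/2²) = 54.40 × 0.7500 = 40.80 eV.
λ = hc/ΔE = 1240 / 40.80 = 30.4 nm.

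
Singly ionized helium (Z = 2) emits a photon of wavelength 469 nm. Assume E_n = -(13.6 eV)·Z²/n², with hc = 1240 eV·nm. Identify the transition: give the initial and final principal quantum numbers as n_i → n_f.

n_i = 4, n_f = 3

The photon energy is ΔE = hc/λ = 1240 / 469 = 2.644 eV.
With Z = 2, ΔE = 54.40 × (1/n_f² − 1/n_i²), so 1/n_f² − 1/n_i² = 0.04860.
Trying n_f = 3 gives 1/n_i² = 0.06251, i.e. n_i ≈ 4; this pair matches.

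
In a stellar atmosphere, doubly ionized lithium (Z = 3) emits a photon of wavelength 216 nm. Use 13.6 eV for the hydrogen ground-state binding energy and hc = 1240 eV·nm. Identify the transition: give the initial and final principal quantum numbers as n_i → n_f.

The photon energy is ΔE = hc/λ = 1240 / 216 = 5.741 eV.
With Z = 3, ΔE = 122.4 × (1/n_f² − 1/n_i²), so 1/n_f² − 1/n_i² = 0.04690.
Trying n_f = 4 gives 1/n_i² = 0.01560, i.e. n_i ≈ 8; this pair matches.

n_i = 8, n_f = 4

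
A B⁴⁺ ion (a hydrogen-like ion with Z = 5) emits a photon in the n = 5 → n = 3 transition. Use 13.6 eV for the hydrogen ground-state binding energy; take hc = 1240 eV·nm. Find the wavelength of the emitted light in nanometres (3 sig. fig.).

51.3 nm

For Z = 5 the level energies scale as Z², so the effective Rydberg energy is 13.6 × 25 = 340.0 eV.
ΔE = 340.0 × (1/3² − 1/5²) = 340.0 × 0.07111 = 24.18 eV.
λ = hc/ΔE = 1240 / 24.18 = 51.3 nm.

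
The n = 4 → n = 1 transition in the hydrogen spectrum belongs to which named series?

Lyman

The series is set by the lower level: n_f = 1 is the Lyman series.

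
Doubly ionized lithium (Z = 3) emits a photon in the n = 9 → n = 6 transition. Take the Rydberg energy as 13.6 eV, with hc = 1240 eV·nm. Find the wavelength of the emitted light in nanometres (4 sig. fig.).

656.5 nm

For Z = 3 the level energies scale as Z², so the effective Rydberg energy is 13.6 × 9 = 122.4 eV.
ΔE = 122.4 × (1/6² − 1/9²) = 122.4 × 0.01543 = 1.889 eV.
λ = hc/ΔE = 1240 / 1.889 = 656.5 nm.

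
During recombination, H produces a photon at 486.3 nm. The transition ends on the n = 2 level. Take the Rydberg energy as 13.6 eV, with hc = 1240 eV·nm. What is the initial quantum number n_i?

n_i = 4

The photon energy is ΔE = hc/λ = 1240 / 486.3 = 2.550 eV.
With Z = 1, ΔE = 13.60 × (1/n_f² − 1/n_i²), so 1/n_f² − 1/n_i² = 0.1875.
With n_f = 2: 1/n_i² = 1/4 − 0.1875 = 0.06251, so n_i ≈ 4.00.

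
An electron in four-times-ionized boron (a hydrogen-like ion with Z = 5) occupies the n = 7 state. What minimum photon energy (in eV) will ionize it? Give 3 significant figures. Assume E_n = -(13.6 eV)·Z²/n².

E_n = −13.6 Z²/n² = −340.0/n² eV for Z = 5.
E_7 = −340.0/49 = −6.94 eV, so ionization (to E = 0) requires 6.94 eV.

6.94 eV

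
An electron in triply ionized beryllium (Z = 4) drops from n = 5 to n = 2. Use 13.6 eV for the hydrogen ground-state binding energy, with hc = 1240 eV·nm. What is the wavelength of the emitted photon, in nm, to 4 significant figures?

27.14 nm

For Z = 4 the level energies scale as Z², so the effective Rydberg energy is 13.6 × 16 = 217.6 eV.
ΔE = 217.6 × (1/2² − 1/5²) = 217.6 × 0.2100 = 45.70 eV.
λ = hc/ΔE = 1240 / 45.70 = 27.14 nm.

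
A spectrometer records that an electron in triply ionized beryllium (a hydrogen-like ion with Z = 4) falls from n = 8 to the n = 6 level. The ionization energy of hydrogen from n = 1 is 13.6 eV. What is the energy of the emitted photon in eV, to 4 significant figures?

The Bohr energies scale as Z², so for Z = 4: E_n = −217.6/n² eV.
E_8 = −217.6/64 = −3.400 eV and E_6 = −217.6/36 = −6.044 eV.
The photon energy is |E_8 − E_6| = 2.644 eV.

2.644 eV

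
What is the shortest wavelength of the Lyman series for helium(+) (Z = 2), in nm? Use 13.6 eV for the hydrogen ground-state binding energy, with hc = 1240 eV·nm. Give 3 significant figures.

22.8 nm

The Lyman series has lower level n_f = 1; the series limit corresponds to n_i → ∞.
ΔE_max = 13.6 × 4 / 1² = 54.40 eV.
λ_min = 1240 / 54.40 = 22.8 nm.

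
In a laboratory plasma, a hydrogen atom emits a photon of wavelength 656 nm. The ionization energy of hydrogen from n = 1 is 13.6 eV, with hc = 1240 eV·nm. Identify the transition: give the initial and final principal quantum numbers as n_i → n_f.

n_i = 3, n_f = 2

The photon energy is ΔE = hc/λ = 1240 / 656 = 1.890 eV.
With Z = 1, ΔE = 13.60 × (1/n_f² − 1/n_i²), so 1/n_f² − 1/n_i² = 0.1390.
Trying n_f = 2 gives 1/n_i² = 0.1110, i.e. n_i ≈ 3; this pair matches.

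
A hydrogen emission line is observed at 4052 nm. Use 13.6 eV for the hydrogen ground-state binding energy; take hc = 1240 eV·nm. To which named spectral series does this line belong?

Brackett

ΔE = 1240/4052 = 0.3060 eV.
This matches 13.6 × (1/4² − 1/5²), so n_f = 4: the Brackett series.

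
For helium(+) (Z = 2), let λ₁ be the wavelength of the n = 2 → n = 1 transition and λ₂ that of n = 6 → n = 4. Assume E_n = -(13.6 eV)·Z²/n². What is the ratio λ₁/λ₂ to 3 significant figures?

0.0463

λ ∝ 1/ΔE ∝ 1/(1/n_f² − 1/n_i²), and the Z² and hc factors cancel in the ratio.
λ₁/λ₂ = (1/4² − 1/6²)/(1/1² − 1/2²) = 0.03472/0.7500 = 0.0463.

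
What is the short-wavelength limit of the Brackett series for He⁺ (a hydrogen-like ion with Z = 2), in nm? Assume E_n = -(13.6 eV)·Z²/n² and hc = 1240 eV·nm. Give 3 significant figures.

The Brackett series has lower level n_f = 4; the series limit corresponds to n_i → ∞.
ΔE_max = 13.6 × 4 / 4² = 3.400 eV.
λ_min = 1240 / 3.400 = 365 nm.

365 nm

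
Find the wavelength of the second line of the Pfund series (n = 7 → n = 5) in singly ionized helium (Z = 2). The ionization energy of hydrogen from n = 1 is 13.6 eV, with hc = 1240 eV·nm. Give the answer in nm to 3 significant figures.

The Pfund series terminates on n_f = 5; the second line has n_i = 5+2 = 7.
ΔE = 54.40 × (1/5² − 1/7²) = 1.066 eV.
λ = 1240 / 1.066 = 1160 nm.

1160 nm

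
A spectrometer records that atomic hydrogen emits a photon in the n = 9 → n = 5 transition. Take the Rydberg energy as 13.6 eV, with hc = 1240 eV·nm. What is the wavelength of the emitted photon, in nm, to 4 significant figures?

ΔE = 13.60 × (1/5² − 1/9²) = 13.60 × 0.02765 = 0.3761 eV.
λ = hc/ΔE = 1240 / 0.3761 = 3297 nm.
This line belongs to the Pfund series.

3297 nm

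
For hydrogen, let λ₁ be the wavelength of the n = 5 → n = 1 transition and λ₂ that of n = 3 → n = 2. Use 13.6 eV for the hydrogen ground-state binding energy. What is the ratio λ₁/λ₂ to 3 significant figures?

0.145

λ ∝ 1/ΔE ∝ 1/(1/n_f² − 1/n_i²), and the Z² and hc factors cancel in the ratio.
λ₁/λ₂ = (1/2² − 1/3²)/(1/1² − 1/5²) = 0.1389/0.9600 = 0.145.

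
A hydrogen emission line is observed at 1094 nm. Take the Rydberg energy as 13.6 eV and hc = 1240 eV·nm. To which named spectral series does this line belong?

Paschen

ΔE = 1240/1094 = 1.133 eV.
This matches 13.6 × (1/3² − 1/6²), so n_f = 3: the Paschen series.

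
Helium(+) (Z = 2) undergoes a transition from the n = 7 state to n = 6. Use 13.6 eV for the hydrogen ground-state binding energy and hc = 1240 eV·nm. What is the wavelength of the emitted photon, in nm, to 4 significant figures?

3093 nm

For Z = 2 the level energies scale as Z², so the effective Rydberg energy is 13.6 × 4 = 54.40 eV.
ΔE = 54.40 × (1/6² − 1/7²) = 54.40 × 0.007370 = 0.4009 eV.
λ = hc/ΔE = 1240 / 0.4009 = 3093 nm.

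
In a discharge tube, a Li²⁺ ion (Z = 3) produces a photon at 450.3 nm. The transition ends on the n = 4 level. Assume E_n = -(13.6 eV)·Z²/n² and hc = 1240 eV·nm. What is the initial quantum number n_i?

The photon energy is ΔE = hc/λ = 1240 / 450.3 = 2.754 eV.
With Z = 3, ΔE = 122.4 × (1/n_f² − 1/n_i²), so 1/n_f² − 1/n_i² = 0.02250.
With n_f = 4: 1/n_i² = 1/16 − 0.02250 = 0.04000, so n_i ≈ 5.00.

n_i = 5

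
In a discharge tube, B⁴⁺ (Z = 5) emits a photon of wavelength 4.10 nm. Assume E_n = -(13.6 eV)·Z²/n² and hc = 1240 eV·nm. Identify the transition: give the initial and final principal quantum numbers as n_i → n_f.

The photon energy is ΔE = hc/λ = 1240 / 4.10 = 302.4 eV.
With Z = 5, ΔE = 340.0 × (1/n_f² − 1/n_i²), so 1/n_f² − 1/n_i² = 0.8895.
Trying n_f = 1 gives 1/n_i² = 0.1105, i.e. n_i ≈ 3; this pair matches.

n_i = 3, n_f = 1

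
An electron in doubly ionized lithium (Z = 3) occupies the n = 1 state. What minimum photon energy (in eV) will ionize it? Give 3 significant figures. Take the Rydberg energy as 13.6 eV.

122 eV

E_n = −13.6 Z²/n² = −122.4/n² eV for Z = 3.
E_1 = −122.4/1 = −122 eV, so ionization (to E = 0) requires 122 eV.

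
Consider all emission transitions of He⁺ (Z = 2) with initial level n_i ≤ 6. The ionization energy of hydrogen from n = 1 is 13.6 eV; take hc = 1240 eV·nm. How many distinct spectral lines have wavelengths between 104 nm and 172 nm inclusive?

3

Enumerate all n_i → n_f pairs with 1 ≤ n_f < n_i ≤ 6 and compute λ = 1240 / [13.6·4·(1/n_f² − 1/n_i²)].
Lines falling in [104, 172] nm: 5→2 (108.5 nm), 4→2 (121.6 nm), 3→2 (164.1 nm).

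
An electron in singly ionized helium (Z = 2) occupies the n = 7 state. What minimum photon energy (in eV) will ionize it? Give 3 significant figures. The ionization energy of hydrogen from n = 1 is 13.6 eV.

1.11 eV

E_n = −13.6 Z²/n² = −54.40/n² eV for Z = 2.
E_7 = −54.40/49 = −1.11 eV, so ionization (to E = 0) requires 1.11 eV.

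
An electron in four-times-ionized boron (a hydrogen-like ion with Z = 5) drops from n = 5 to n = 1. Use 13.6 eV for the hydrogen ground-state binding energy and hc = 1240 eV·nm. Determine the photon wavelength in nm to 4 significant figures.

3.799 nm

For Z = 5 the level energies scale as Z², so the effective Rydberg energy is 13.6 × 25 = 340.0 eV.
ΔE = 340.0 × (1/1² − 1/5²) = 340.0 × 0.9600 = 326.4 eV.
λ = hc/ΔE = 1240 / 326.4 = 3.799 nm.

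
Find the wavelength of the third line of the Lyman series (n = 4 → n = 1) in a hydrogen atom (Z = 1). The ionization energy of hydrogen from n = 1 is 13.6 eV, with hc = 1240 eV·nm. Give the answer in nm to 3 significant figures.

97.3 nm

The Lyman series terminates on n_f = 1; the third line has n_i = 1+3 = 4.
ΔE = 13.60 × (1/1² − 1/4²) = 12.75 eV.
λ = 1240 / 12.75 = 97.3 nm.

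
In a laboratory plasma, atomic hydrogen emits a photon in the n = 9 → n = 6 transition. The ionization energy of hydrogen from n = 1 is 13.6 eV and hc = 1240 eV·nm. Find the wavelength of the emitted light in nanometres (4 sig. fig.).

5908 nm

ΔE = 13.60 × (1/6² − 1/9²) = 13.60 × 0.01543 = 0.2099 eV.
λ = hc/ΔE = 1240 / 0.2099 = 5908 nm.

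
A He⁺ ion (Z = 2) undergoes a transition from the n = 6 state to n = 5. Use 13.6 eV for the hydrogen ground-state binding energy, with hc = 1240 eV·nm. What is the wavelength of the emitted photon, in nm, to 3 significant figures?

1860 nm

For Z = 2 the level energies scale as Z², so the effective Rydberg energy is 13.6 × 4 = 54.40 eV.
ΔE = 54.40 × (1/5² − 1/6²) = 54.40 × 0.01222 = 0.6649 eV.
λ = hc/ΔE = 1240 / 0.6649 = 1860 nm.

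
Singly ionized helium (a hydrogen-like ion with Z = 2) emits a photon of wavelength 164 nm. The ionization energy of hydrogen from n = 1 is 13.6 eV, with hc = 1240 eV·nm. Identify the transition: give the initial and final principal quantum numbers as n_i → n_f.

The photon energy is ΔE = hc/λ = 1240 / 164 = 7.561 eV.
With Z = 2, ΔE = 54.40 × (1/n_f² − 1/n_i²), so 1/n_f² − 1/n_i² = 0.1390.
Trying n_f = 2 gives 1/n_i² = 0.1110, i.e. n_i ≈ 3; this pair matches.

n_i = 3, n_f = 2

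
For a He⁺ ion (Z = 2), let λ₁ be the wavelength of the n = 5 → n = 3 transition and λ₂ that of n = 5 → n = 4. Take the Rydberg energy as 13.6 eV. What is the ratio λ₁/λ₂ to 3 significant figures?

λ ∝ 1/ΔE ∝ 1/(1/n_f² − 1/n_i²), and the Z² and hc factors cancel in the ratio.
λ₁/λ₂ = (1/4² − 1/5²)/(1/3² − 1/5²) = 0.02250/0.07111 = 0.316.

0.316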